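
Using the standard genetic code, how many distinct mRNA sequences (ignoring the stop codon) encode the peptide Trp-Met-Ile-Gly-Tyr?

24

Trp: 1 codon.
Met: 1 codon.
Ile: 3 codons.
Gly: 4 codons.
Tyr: 2 codons.
1 × 1 × 3 × 4 × 2 = 24.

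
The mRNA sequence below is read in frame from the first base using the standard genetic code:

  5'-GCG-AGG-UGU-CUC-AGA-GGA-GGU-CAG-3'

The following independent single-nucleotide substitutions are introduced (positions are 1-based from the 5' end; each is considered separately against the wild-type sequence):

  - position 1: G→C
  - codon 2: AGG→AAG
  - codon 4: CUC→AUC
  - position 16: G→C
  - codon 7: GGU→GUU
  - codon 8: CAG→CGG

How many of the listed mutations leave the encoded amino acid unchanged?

0

Codon 1: GCG (Ala) → CCG (Pro) — missense.
Codon 2: AGG (Arg) → AAG (Lys) — missense.
Codon 4: CUC (Leu) → AUC (Ile) — missense.
Codon 6: GGA (Gly) → CGA (Arg) — missense.
Codon 7: GGU (Gly) → GUU (Val) — missense.
Codon 8: CAG (Gln) → CGG (Arg) — missense.
Synonymous: 0 of 6.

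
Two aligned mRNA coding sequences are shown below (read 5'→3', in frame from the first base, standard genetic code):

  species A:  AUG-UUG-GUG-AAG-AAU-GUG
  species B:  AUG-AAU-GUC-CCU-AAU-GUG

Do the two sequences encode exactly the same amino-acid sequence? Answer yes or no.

Codon 1: AUG Met / AUG Met — identical.
Codon 2: UUG Leu / AAU Asn — nonsynonymous.
Codon 3: GUG Val / GUC Val — synonymous.
Codon 4: AAG Lys / CCU Pro — nonsynonymous.
Codon 5: AAU Asn / AAU Asn — identical.
Codon 6: GUG Val / GUG Val — identical.
Nonsynonymous differences: 2 → different protein.

no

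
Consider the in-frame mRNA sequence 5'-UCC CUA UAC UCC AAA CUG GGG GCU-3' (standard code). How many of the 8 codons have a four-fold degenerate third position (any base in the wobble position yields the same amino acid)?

Codon 1 UCC (Ser): third position 4-fold.
Codon 2 CUA (Leu): third position 4-fold.
Codon 3 UAC (Tyr): third position 2-fold.
Codon 4 UCC (Ser): third position 4-fold.
Codon 5 AAA (Lys): third position 2-fold.
Codon 6 CUG (Leu): third position 4-fold.
Codon 7 GGG (Gly): third position 4-fold.
Codon 8 GCU (Ala): third position 4-fold.
Four-fold degenerate third positions: 6.

6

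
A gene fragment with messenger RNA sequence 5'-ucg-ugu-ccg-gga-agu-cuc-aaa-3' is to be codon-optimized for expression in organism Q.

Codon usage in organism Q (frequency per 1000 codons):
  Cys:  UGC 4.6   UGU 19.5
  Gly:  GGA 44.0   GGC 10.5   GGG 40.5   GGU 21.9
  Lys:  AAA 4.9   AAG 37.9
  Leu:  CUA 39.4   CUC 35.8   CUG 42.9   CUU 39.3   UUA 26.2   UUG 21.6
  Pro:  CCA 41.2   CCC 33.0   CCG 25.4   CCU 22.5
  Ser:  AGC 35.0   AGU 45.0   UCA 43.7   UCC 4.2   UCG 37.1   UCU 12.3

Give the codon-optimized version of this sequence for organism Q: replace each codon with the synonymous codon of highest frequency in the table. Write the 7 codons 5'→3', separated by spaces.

AGU UGU CCA GGA AGU CUG AAG

Codon 1 (Ser): best is AGU at 45.0.
Codon 2 (Cys): best is UGU at 19.5.
Codon 3 (Pro): best is CCA at 41.2.
Codon 4 (Gly): best is GGA at 44.0.
Codon 5 (Ser): best is AGU at 45.0.
Codon 6 (Leu): best is CUG at 42.9.
Codon 7 (Lys): best is AAG at 37.9.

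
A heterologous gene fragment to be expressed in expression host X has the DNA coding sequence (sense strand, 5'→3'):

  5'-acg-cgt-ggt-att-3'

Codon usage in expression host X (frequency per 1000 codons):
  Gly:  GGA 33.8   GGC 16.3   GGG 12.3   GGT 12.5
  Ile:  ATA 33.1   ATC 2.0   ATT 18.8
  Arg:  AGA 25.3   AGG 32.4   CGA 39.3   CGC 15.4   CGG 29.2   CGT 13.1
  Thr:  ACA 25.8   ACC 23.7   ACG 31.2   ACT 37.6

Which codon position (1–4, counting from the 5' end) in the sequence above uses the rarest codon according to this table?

3

Codon 1 ACG (Thr): 31.2 per 1000.
Codon 2 CGT (Arg): 13.1 per 1000.
Codon 3 GGT (Gly): 12.5 per 1000.
Codon 4 ATT (Ile): 18.8 per 1000.
Lowest frequency is 12.5 at codon 3.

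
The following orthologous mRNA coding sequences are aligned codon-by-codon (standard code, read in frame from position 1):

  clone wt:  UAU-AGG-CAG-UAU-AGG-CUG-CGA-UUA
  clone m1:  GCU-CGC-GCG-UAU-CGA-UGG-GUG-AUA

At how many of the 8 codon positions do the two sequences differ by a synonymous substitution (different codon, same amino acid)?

Codon 1: UAU Tyr / GCU Ala — nonsynonymous.
Codon 2: AGG Arg / CGC Arg — synonymous.
Codon 3: CAG Gln / GCG Ala — nonsynonymous.
Codon 4: UAU Tyr / UAU Tyr — identical.
Codon 5: AGG Arg / CGA Arg — synonymous.
Codon 6: CUG Leu / UGG Trp — nonsynonymous.
Codon 7: CGA Arg / GUG Val — nonsynonymous.
Codon 8: UUA Leu / AUA Ile — nonsynonymous.
Synonymous differences: 2.

2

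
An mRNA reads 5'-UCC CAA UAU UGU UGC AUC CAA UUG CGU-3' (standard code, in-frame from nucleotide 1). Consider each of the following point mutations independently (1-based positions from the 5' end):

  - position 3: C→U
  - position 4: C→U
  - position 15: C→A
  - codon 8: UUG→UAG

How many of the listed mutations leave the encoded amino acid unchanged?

Codon 1: UCC (Ser) → UCU (Ser) — synonymous.
Codon 2: CAA (Gln) → UAA (Stop) — nonsense.
Codon 5: UGC (Cys) → UGA (Stop) — nonsense.
Codon 8: UUG (Leu) → UAG (Stop) — nonsense.
Synonymous: 1 of 4.

1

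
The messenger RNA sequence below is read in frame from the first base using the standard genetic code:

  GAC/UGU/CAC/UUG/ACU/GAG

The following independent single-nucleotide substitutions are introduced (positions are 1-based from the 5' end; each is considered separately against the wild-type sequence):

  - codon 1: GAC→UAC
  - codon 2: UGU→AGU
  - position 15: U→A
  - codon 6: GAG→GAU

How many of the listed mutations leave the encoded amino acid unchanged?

Codon 1: GAC (Asp) → UAC (Tyr) — missense.
Codon 2: UGU (Cys) → AGU (Ser) — missense.
Codon 5: ACU (Thr) → ACA (Thr) — synonymous.
Codon 6: GAG (Glu) → GAU (Asp) — missense.
Synonymous: 1 of 4.

1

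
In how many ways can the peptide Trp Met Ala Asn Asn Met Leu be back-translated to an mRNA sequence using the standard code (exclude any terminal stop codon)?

Trp: 1 codon.
Met: 1 codon.
Ala: 4 codons.
Asn: 2 codons.
Asn: 2 codons.
Met: 1 codon.
Leu: 6 codons.
1 × 1 × 4 × 2 × 2 × 1 × 6 = 96.

96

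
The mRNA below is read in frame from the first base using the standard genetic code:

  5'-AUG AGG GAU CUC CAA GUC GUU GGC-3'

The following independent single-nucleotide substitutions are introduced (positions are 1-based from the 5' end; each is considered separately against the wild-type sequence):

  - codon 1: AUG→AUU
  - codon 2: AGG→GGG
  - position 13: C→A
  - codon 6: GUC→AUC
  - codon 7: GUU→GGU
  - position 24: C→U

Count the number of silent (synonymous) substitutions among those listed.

Codon 1: AUG (Met) → AUU (Ile) — missense.
Codon 2: AGG (Arg) → GGG (Gly) — missense.
Codon 5: CAA (Gln) → AAA (Lys) — missense.
Codon 6: GUC (Val) → AUC (Ile) — missense.
Codon 7: GUU (Val) → GGU (Gly) — missense.
Codon 8: GGC (Gly) → GGU (Gly) — synonymous.
Synonymous: 1 of 6.

1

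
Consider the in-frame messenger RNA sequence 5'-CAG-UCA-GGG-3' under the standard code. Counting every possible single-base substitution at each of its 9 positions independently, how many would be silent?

7

Codon 1 (CAG, Gln): 1 synonymous substitution.
Codon 2 (UCA, Ser): 3 synonymous substitutions.
Codon 3 (GGG, Gly): 3 synonymous substitutions.
Total: 1 + 3 + 3 = 7.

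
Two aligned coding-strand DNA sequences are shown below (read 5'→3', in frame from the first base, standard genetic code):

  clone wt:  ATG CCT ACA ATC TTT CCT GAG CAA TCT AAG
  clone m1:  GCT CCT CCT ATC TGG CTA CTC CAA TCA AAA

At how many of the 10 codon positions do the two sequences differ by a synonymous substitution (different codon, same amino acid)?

2

Codon 1: ATG Met / GCT Ala — nonsynonymous.
Codon 2: CCT Pro / CCT Pro — identical.
Codon 3: ACA Thr / CCT Pro — nonsynonymous.
Codon 4: ATC Ile / ATC Ile — identical.
Codon 5: TTT Phe / TGG Trp — nonsynonymous.
Codon 6: CCT Pro / CTA Leu — nonsynonymous.
Codon 7: GAG Glu / CTC Leu — nonsynonymous.
Codon 8: CAA Gln / CAA Gln — identical.
Codon 9: TCT Ser / TCA Ser — synonymous.
Codon 10: AAG Lys / AAA Lys — synonymous.
Synonymous differences: 2.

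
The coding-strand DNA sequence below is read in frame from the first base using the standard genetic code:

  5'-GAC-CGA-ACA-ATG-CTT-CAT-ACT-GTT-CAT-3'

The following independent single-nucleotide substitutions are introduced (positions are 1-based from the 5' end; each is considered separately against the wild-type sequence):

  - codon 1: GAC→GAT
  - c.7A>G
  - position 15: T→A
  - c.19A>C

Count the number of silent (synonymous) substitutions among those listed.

Codon 1: GAC (Asp) → GAT (Asp) — synonymous.
Codon 3: ACA (Thr) → GCA (Ala) — missense.
Codon 5: CTT (Leu) → CTA (Leu) — synonymous.
Codon 7: ACT (Thr) → CCT (Pro) — missense.
Synonymous: 2 of 4.

2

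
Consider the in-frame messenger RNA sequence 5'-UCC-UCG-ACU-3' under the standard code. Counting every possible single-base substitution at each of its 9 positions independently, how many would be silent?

9

Codon 1 (UCC, Ser): 3 synonymous substitutions.
Codon 2 (UCG, Ser): 3 synonymous substitutions.
Codon 3 (ACU, Thr): 3 synonymous substitutions.
Total: 3 + 3 + 3 = 9.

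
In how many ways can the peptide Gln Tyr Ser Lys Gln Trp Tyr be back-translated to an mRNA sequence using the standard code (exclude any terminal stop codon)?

192

Gln: 2 codons.
Tyr: 2 codons.
Ser: 6 codons.
Lys: 2 codons.
Gln: 2 codons.
Trp: 1 codon.
Tyr: 2 codons.
2 × 2 × 6 × 2 × 2 × 1 × 2 = 192.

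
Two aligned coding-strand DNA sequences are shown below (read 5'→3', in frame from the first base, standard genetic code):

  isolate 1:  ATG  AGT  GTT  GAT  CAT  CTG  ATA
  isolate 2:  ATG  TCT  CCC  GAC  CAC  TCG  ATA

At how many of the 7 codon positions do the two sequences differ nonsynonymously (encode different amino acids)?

2

Codon 1: ATG Met / ATG Met — identical.
Codon 2: AGT Ser / TCT Ser — synonymous.
Codon 3: GTT Val / CCC Pro — nonsynonymous.
Codon 4: GAT Asp / GAC Asp — synonymous.
Codon 5: CAT His / CAC His — synonymous.
Codon 6: CTG Leu / TCG Ser — nonsynonymous.
Codon 7: ATA Ile / ATA Ile — identical.
Nonsynonymous differences: 2.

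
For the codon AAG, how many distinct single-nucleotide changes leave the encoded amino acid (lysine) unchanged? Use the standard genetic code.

Position 1: none → 0 synonymous.
Position 2: none → 0 synonymous.
Position 3: AAA → 1 synonymous.
Total: 0 + 0 + 1 = 1.

1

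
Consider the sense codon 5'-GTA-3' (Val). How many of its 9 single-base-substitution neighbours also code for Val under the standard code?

3

Position 1: none → 0 synonymous.
Position 2: none → 0 synonymous.
Position 3: GTT, GTC, GTG → 3 synonymous.
Total: 0 + 0 + 3 = 3.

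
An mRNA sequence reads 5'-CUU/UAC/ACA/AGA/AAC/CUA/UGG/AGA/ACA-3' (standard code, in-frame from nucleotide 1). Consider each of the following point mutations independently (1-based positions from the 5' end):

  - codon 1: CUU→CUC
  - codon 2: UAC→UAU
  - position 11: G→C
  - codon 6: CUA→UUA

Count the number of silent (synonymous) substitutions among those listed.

3

Codon 1: CUU (Leu) → CUC (Leu) — synonymous.
Codon 2: UAC (Tyr) → UAU (Tyr) — synonymous.
Codon 4: AGA (Arg) → ACA (Thr) — missense.
Codon 6: CUA (Leu) → UUA (Leu) — synonymous.
Synonymous: 3 of 4.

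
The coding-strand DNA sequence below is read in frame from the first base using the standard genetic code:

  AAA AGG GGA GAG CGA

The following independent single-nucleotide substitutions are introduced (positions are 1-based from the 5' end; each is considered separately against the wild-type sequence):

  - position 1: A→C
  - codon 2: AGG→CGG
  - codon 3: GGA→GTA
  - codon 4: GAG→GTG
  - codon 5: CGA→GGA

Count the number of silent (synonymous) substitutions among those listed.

Codon 1: AAA (Lys) → CAA (Gln) — missense.
Codon 2: AGG (Arg) → CGG (Arg) — synonymous.
Codon 3: GGA (Gly) → GTA (Val) — missense.
Codon 4: GAG (Glu) → GTG (Val) — missense.
Codon 5: CGA (Arg) → GGA (Gly) — missense.
Synonymous: 1 of 5.

1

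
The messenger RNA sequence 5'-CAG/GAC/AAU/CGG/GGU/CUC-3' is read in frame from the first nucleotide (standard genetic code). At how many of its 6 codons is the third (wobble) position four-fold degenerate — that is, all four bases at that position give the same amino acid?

3

Codon 1 CAG (Gln): third position 2-fold.
Codon 2 GAC (Asp): third position 2-fold.
Codon 3 AAU (Asn): third position 2-fold.
Codon 4 CGG (Arg): third position 4-fold.
Codon 5 GGU (Gly): third position 4-fold.
Codon 6 CUC (Leu): third position 4-fold.
Four-fold degenerate third positions: 3.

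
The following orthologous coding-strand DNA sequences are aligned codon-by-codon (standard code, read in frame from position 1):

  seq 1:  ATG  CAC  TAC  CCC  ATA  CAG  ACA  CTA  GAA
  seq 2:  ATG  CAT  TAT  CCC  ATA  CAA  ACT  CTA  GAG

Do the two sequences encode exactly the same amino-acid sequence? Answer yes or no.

Codon 1: ATG Met / ATG Met — identical.
Codon 2: CAC His / CAT His — synonymous.
Codon 3: TAC Tyr / TAT Tyr — synonymous.
Codon 4: CCC Pro / CCC Pro — identical.
Codon 5: ATA Ile / ATA Ile — identical.
Codon 6: CAG Gln / CAA Gln — synonymous.
Codon 7: ACA Thr / ACT Thr — synonymous.
Codon 8: CTA Leu / CTA Leu — identical.
Codon 9: GAA Glu / GAG Glu — synonymous.
Nonsynonymous differences: 0 → same protein.

yes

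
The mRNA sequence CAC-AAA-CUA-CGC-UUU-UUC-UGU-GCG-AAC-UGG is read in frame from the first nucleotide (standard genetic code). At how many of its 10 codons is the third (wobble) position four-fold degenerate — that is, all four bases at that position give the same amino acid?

3

Codon 1 CAC (His): third position 2-fold.
Codon 2 AAA (Lys): third position 2-fold.
Codon 3 CUA (Leu): third position 4-fold.
Codon 4 CGC (Arg): third position 4-fold.
Codon 5 UUU (Phe): third position 2-fold.
Codon 6 UUC (Phe): third position 2-fold.
Codon 7 UGU (Cys): third position 2-fold.
Codon 8 GCG (Ala): third position 4-fold.
Codon 9 AAC (Asn): third position 2-fold.
Codon 10 UGG (Trp): third position 1-fold.
Four-fold degenerate third positions: 3.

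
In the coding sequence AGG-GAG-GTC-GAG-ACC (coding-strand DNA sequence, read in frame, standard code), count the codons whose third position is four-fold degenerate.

Codon 1 AGG (Arg): third position 2-fold.
Codon 2 GAG (Glu): third position 2-fold.
Codon 3 GTC (Val): third position 4-fold.
Codon 4 GAG (Glu): third position 2-fold.
Codon 5 ACC (Thr): third position 4-fold.
Four-fold degenerate third positions: 2.

2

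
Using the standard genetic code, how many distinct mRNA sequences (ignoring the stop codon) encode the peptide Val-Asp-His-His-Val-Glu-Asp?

Val: 4 codons.
Asp: 2 codons.
His: 2 codons.
His: 2 codons.
Val: 4 codons.
Glu: 2 codons.
Asp: 2 codons.
4 × 2 × 2 × 2 × 4 × 2 × 2 = 512.

512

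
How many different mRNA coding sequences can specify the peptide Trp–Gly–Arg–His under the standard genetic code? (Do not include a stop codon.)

Trp: 1 codon.
Gly: 4 codons.
Arg: 6 codons.
His: 2 codons.
1 × 4 × 6 × 2 = 48.

48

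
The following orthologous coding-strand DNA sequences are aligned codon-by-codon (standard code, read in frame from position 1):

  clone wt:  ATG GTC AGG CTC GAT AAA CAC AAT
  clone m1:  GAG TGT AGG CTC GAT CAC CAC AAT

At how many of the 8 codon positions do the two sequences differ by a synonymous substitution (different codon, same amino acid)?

0

Codon 1: ATG Met / GAG Glu — nonsynonymous.
Codon 2: GTC Val / TGT Cys — nonsynonymous.
Codon 3: AGG Arg / AGG Arg — identical.
Codon 4: CTC Leu / CTC Leu — identical.
Codon 5: GAT Asp / GAT Asp — identical.
Codon 6: AAA Lys / CAC His — nonsynonymous.
Codon 7: CAC His / CAC His — identical.
Codon 8: AAT Asn / AAT Asn — identical.
Synonymous differences: 0.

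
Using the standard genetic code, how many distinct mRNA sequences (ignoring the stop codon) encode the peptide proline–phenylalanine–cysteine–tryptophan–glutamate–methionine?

Pro: 4 codons.
Phe: 2 codons.
Cys: 2 codons.
Trp: 1 codon.
Glu: 2 codons.
Met: 1 codon.
4 × 2 × 2 × 1 × 2 × 1 = 32.

32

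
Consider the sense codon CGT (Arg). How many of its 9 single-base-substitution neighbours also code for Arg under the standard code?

3

Position 1: none → 0 synonymous.
Position 2: none → 0 synonymous.
Position 3: CGC, CGA, CGG → 3 synonymous.
Total: 0 + 0 + 3 = 3.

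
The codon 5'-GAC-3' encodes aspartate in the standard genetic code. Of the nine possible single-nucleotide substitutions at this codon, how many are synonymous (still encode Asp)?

Position 1: none → 0 synonymous.
Position 2: none → 0 synonymous.
Position 3: GAT → 1 synonymous.
Total: 0 + 0 + 1 = 1.

1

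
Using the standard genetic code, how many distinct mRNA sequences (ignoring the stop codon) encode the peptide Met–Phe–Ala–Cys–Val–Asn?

128

Met: 1 codon.
Phe: 2 codons.
Ala: 4 codons.
Cys: 2 codons.
Val: 4 codons.
Asn: 2 codons.
1 × 2 × 4 × 2 × 4 × 2 = 128.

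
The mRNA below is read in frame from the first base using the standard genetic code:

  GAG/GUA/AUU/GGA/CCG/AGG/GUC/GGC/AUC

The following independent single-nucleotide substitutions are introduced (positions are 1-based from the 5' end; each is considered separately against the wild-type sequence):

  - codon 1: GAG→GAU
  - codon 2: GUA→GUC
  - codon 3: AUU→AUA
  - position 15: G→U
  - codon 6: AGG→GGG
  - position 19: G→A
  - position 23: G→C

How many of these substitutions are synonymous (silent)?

3

Codon 1: GAG (Glu) → GAU (Asp) — missense.
Codon 2: GUA (Val) → GUC (Val) — synonymous.
Codon 3: AUU (Ile) → AUA (Ile) — synonymous.
Codon 5: CCG (Pro) → CCU (Pro) — synonymous.
Codon 6: AGG (Arg) → GGG (Gly) — missense.
Codon 7: GUC (Val) → AUC (Ile) — missense.
Codon 8: GGC (Gly) → GCC (Ala) — missense.
Synonymous: 3 of 7.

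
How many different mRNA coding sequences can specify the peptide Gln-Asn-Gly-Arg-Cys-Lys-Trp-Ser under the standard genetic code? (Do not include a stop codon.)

Gln: 2 codons.
Asn: 2 codons.
Gly: 4 codons.
Arg: 6 codons.
Cys: 2 codons.
Lys: 2 codons.
Trp: 1 codon.
Ser: 6 codons.
2 × 2 × 4 × 6 × 2 × 2 × 1 × 6 = 2304.

2304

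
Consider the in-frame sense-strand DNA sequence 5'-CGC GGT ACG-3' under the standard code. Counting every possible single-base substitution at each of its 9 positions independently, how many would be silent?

9

Codon 1 (CGC, Arg): 3 synonymous substitutions.
Codon 2 (GGT, Gly): 3 synonymous substitutions.
Codon 3 (ACG, Thr): 3 synonymous substitutions.
Total: 3 + 3 + 3 = 9.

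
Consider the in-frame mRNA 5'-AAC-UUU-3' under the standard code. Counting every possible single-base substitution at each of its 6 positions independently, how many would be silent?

Codon 1 (AAC, Asn): 1 synonymous substitution.
Codon 2 (UUU, Phe): 1 synonymous substitution.
Total: 1 + 1 = 2.

2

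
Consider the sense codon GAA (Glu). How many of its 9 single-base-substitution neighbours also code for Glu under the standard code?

Position 1: none → 0 synonymous.
Position 2: none → 0 synonymous.
Position 3: GAG → 1 synonymous.
Total: 0 + 0 + 1 = 1.

1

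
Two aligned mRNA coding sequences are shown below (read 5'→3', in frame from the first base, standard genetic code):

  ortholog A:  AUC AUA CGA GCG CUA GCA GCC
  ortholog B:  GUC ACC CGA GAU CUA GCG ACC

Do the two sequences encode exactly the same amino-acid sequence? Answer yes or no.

no

Codon 1: AUC Ile / GUC Val — nonsynonymous.
Codon 2: AUA Ile / ACC Thr — nonsynonymous.
Codon 3: CGA Arg / CGA Arg — identical.
Codon 4: GCG Ala / GAU Asp — nonsynonymous.
Codon 5: CUA Leu / CUA Leu — identical.
Codon 6: GCA Ala / GCG Ala — synonymous.
Codon 7: GCC Ala / ACC Thr — nonsynonymous.
Nonsynonymous differences: 4 → different protein.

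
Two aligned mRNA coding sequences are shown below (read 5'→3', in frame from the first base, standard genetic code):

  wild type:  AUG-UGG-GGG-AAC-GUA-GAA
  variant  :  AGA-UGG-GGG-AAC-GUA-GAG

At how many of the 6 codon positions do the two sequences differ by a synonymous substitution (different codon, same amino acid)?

Codon 1: AUG Met / AGA Arg — nonsynonymous.
Codon 2: UGG Trp / UGG Trp — identical.
Codon 3: GGG Gly / GGG Gly — identical.
Codon 4: AAC Asn / AAC Asn — identical.
Codon 5: GUA Val / GUA Val — identical.
Codon 6: GAA Glu / GAG Glu — synonymous.
Synonymous differences: 1.

1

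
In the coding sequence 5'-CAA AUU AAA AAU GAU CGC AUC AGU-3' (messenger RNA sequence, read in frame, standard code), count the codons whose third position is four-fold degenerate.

1

Codon 1 CAA (Gln): third position 2-fold.
Codon 2 AUU (Ile): third position 3-fold.
Codon 3 AAA (Lys): third position 2-fold.
Codon 4 AAU (Asn): third position 2-fold.
Codon 5 GAU (Asp): third position 2-fold.
Codon 6 CGC (Arg): third position 4-fold.
Codon 7 AUC (Ile): third position 3-fold.
Codon 8 AGU (Ser): third position 2-fold.
Four-fold degenerate third positions: 1.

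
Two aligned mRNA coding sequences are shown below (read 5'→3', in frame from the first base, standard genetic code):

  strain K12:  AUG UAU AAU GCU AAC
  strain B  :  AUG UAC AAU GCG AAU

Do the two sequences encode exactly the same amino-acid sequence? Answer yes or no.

yes

Codon 1: AUG Met / AUG Met — identical.
Codon 2: UAU Tyr / UAC Tyr — synonymous.
Codon 3: AAU Asn / AAU Asn — identical.
Codon 4: GCU Ala / GCG Ala — synonymous.
Codon 5: AAC Asn / AAU Asn — synonymous.
Nonsynonymous differences: 0 → same protein.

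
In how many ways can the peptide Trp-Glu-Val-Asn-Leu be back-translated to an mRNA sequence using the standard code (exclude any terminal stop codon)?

Trp: 1 codon.
Glu: 2 codons.
Val: 4 codons.
Asn: 2 codons.
Leu: 6 codons.
1 × 2 × 4 × 2 × 6 = 96.

96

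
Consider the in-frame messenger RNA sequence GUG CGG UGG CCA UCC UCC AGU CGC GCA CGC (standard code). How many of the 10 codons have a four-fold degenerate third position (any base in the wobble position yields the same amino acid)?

Codon 1 GUG (Val): third position 4-fold.
Codon 2 CGG (Arg): third position 4-fold.
Codon 3 UGG (Trp): third position 1-fold.
Codon 4 CCA (Pro): third position 4-fold.
Codon 5 UCC (Ser): third position 4-fold.
Codon 6 UCC (Ser): third position 4-fold.
Codon 7 AGU (Ser): third position 2-fold.
Codon 8 CGC (Arg): third position 4-fold.
Codon 9 GCA (Ala): third position 4-fold.
Codon 10 CGC (Arg): third position 4-fold.
Four-fold degenerate third positions: 8.

8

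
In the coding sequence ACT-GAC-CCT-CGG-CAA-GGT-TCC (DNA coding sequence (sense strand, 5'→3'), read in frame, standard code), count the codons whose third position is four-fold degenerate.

Codon 1 ACT (Thr): third position 4-fold.
Codon 2 GAC (Asp): third position 2-fold.
Codon 3 CCT (Pro): third position 4-fold.
Codon 4 CGG (Arg): third position 4-fold.
Codon 5 CAA (Gln): third position 2-fold.
Codon 6 GGT (Gly): third position 4-fold.
Codon 7 TCC (Ser): third position 4-fold.
Four-fold degenerate third positions: 5.

5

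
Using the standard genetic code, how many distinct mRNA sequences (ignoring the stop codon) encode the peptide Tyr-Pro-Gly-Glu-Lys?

Tyr: 2 codons.
Pro: 4 codons.
Gly: 4 codons.
Glu: 2 codons.
Lys: 2 codons.
2 × 4 × 4 × 2 × 2 = 128.

128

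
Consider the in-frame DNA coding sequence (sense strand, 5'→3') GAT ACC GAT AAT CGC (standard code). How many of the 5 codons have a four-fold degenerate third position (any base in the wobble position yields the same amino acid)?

2

Codon 1 GAT (Asp): third position 2-fold.
Codon 2 ACC (Thr): third position 4-fold.
Codon 3 GAT (Asp): third position 2-fold.
Codon 4 AAT (Asn): third position 2-fold.
Codon 5 CGC (Arg): third position 4-fold.
Four-fold degenerate third positions: 2.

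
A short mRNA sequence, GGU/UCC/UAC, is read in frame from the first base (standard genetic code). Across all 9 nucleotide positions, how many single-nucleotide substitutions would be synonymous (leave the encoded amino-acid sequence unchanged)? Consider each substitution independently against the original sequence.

7

Codon 1 (GGU, Gly): 3 synonymous substitutions.
Codon 2 (UCC, Ser): 3 synonymous substitutions.
Codon 3 (UAC, Tyr): 1 synonymous substitution.
Total: 3 + 3 + 1 = 7.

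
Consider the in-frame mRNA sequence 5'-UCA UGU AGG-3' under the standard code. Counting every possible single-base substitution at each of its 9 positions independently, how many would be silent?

Codon 1 (UCA, Ser): 3 synonymous substitutions.
Codon 2 (UGU, Cys): 1 synonymous substitution.
Codon 3 (AGG, Arg): 2 synonymous substitutions.
Total: 3 + 1 + 2 = 6.

6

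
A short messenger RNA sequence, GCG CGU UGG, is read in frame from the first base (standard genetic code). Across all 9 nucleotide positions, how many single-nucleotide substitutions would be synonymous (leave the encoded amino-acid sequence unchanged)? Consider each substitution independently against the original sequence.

6

Codon 1 (GCG, Ala): 3 synonymous substitutions.
Codon 2 (CGU, Arg): 3 synonymous substitutions.
Codon 3 (UGG, Trp): 0 synonymous substitutions.
Total: 3 + 3 + 0 = 6.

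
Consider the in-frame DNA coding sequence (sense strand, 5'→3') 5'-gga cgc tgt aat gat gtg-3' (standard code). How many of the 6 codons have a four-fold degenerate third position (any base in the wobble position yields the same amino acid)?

3

Codon 1 GGA (Gly): third position 4-fold.
Codon 2 CGC (Arg): third position 4-fold.
Codon 3 TGT (Cys): third position 2-fold.
Codon 4 AAT (Asn): third position 2-fold.
Codon 5 GAT (Asp): third position 2-fold.
Codon 6 GTG (Val): third position 4-fold.
Four-fold degenerate third positions: 3.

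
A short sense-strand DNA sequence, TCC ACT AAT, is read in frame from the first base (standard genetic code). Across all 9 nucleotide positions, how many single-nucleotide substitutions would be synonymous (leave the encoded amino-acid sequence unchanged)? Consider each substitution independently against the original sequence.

Codon 1 (TCC, Ser): 3 synonymous substitutions.
Codon 2 (ACT, Thr): 3 synonymous substitutions.
Codon 3 (AAT, Asn): 1 synonymous substitution.
Total: 3 + 3 + 1 = 7.

7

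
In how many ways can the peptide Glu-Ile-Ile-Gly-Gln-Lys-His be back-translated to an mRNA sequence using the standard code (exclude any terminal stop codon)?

Glu: 2 codons.
Ile: 3 codons.
Ile: 3 codons.
Gly: 4 codons.
Gln: 2 codons.
Lys: 2 codons.
His: 2 codons.
2 × 3 × 3 × 4 × 2 × 2 × 2 = 576.

576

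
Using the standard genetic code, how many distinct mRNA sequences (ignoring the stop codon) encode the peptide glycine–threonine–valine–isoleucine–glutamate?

Gly: 4 codons.
Thr: 4 codons.
Val: 4 codons.
Ile: 3 codons.
Glu: 2 codons.
4 × 4 × 4 × 3 × 2 = 384.

384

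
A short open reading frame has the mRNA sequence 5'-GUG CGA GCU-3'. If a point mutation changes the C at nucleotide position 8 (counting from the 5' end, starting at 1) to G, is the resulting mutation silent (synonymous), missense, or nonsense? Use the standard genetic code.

Position 8 falls in codon 3: GCU → Ala.
After the substitution the codon is GGU → Gly.
Ala ≠ Gly, so this is a missense mutation.

missense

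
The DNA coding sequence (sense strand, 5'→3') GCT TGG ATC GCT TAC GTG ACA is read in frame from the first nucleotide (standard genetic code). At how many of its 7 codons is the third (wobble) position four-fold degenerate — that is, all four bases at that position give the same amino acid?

4

Codon 1 GCT (Ala): third position 4-fold.
Codon 2 TGG (Trp): third position 1-fold.
Codon 3 ATC (Ile): third position 3-fold.
Codon 4 GCT (Ala): third position 4-fold.
Codon 5 TAC (Tyr): third position 2-fold.
Codon 6 GTG (Val): third position 4-fold.
Codon 7 ACA (Thr): third position 4-fold.
Four-fold degenerate third positions: 4.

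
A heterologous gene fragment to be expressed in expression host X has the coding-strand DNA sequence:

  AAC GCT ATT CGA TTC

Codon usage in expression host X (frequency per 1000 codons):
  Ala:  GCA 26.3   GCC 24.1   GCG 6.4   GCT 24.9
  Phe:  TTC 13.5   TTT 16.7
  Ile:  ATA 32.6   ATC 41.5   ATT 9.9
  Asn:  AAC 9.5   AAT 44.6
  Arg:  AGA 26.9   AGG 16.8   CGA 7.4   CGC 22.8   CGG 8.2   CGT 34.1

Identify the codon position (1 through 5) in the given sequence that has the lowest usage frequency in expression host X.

4

Codon 1 AAC (Asn): 9.5 per 1000.
Codon 2 GCT (Ala): 24.9 per 1000.
Codon 3 ATT (Ile): 9.9 per 1000.
Codon 4 CGA (Arg): 7.4 per 1000.
Codon 5 TTC (Phe): 13.5 per 1000.
Lowest frequency is 7.4 at codon 4.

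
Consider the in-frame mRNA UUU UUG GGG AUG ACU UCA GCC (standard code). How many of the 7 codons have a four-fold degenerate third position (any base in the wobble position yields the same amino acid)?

Codon 1 UUU (Phe): third position 2-fold.
Codon 2 UUG (Leu): third position 2-fold.
Codon 3 GGG (Gly): third position 4-fold.
Codon 4 AUG (Met): third position 1-fold.
Codon 5 ACU (Thr): third position 4-fold.
Codon 6 UCA (Ser): third position 4-fold.
Codon 7 GCC (Ala): third position 4-fold.
Four-fold degenerate third positions: 4.

4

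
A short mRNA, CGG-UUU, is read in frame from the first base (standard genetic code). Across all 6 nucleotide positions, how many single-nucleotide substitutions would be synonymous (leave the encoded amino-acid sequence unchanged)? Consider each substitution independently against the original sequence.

5

Codon 1 (CGG, Arg): 4 synonymous substitutions.
Codon 2 (UUU, Phe): 1 synonymous substitution.
Total: 4 + 1 = 5.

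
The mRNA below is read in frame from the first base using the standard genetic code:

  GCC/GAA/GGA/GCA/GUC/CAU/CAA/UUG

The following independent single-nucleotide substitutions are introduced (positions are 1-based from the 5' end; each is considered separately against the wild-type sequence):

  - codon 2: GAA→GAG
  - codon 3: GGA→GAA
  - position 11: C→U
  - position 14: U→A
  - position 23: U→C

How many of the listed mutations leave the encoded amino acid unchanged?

Codon 2: GAA (Glu) → GAG (Glu) — synonymous.
Codon 3: GGA (Gly) → GAA (Glu) — missense.
Codon 4: GCA (Ala) → GUA (Val) — missense.
Codon 5: GUC (Val) → GAC (Asp) — missense.
Codon 8: UUG (Leu) → UCG (Ser) — missense.
Synonymous: 1 of 5.

1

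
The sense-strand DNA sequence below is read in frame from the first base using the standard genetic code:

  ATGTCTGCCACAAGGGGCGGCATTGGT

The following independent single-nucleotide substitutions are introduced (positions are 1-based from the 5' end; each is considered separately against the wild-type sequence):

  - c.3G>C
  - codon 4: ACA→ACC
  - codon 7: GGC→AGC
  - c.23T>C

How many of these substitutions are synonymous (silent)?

Codon 1: ATG (Met) → ATC (Ile) — missense.
Codon 4: ACA (Thr) → ACC (Thr) — synonymous.
Codon 7: GGC (Gly) → AGC (Ser) — missense.
Codon 8: ATT (Ile) → ACT (Thr) — missense.
Synonymous: 1 of 4.

1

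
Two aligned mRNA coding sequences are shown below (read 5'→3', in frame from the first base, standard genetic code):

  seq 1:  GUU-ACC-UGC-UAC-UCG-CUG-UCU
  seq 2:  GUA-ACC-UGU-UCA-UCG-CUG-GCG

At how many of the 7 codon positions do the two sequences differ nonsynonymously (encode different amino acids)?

2

Codon 1: GUU Val / GUA Val — synonymous.
Codon 2: ACC Thr / ACC Thr — identical.
Codon 3: UGC Cys / UGU Cys — synonymous.
Codon 4: UAC Tyr / UCA Ser — nonsynonymous.
Codon 5: UCG Ser / UCG Ser — identical.
Codon 6: CUG Leu / CUG Leu — identical.
Codon 7: UCU Ser / GCG Ala — nonsynonymous.
Nonsynonymous differences: 2.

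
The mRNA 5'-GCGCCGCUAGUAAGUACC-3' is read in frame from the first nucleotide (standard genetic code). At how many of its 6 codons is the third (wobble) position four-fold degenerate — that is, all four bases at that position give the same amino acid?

5

Codon 1 GCG (Ala): third position 4-fold.
Codon 2 CCG (Pro): third position 4-fold.
Codon 3 CUA (Leu): third position 4-fold.
Codon 4 GUA (Val): third position 4-fold.
Codon 5 AGU (Ser): third position 2-fold.
Codon 6 ACC (Thr): third position 4-fold.
Four-fold degenerate third positions: 5.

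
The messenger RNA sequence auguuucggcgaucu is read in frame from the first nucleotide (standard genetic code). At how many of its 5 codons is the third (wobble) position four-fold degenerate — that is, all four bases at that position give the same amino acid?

Codon 1 AUG (Met): third position 1-fold.
Codon 2 UUU (Phe): third position 2-fold.
Codon 3 CGG (Arg): third position 4-fold.
Codon 4 CGA (Arg): third position 4-fold.
Codon 5 UCU (Ser): third position 4-fold.
Four-fold degenerate third positions: 3.

3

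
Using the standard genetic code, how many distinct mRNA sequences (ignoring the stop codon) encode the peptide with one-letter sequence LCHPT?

Leu: 6 codons.
Cys: 2 codons.
His: 2 codons.
Pro: 4 codons.
Thr: 4 codons.
6 × 2 × 2 × 4 × 4 = 384.

384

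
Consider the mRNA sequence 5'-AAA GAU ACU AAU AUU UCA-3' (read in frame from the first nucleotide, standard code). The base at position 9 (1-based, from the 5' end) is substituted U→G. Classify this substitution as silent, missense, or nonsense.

silent

Position 9 falls in codon 3: ACU → Thr.
After the substitution the codon is ACG → Thr.
Both encode Thr, so the change is synonymous.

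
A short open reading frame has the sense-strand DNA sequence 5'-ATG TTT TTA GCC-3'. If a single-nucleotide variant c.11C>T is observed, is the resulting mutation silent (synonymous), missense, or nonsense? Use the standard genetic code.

Position 11 falls in codon 4: GCC → Ala.
After the substitution the codon is GTC → Val.
Ala ≠ Val, so this is a missense mutation.

missense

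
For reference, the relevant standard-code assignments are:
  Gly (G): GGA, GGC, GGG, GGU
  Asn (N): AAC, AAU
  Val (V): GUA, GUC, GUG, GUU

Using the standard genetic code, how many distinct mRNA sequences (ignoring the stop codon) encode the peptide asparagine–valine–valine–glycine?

128

Asn: 2 codons.
Val: 4 codons.
Val: 4 codons.
Gly: 4 codons.
2 × 4 × 4 × 4 = 128.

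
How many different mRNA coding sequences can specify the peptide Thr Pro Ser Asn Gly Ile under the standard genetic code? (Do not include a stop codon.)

2304

Thr: 4 codons.
Pro: 4 codons.
Ser: 6 codons.
Asn: 2 codons.
Gly: 4 codons.
Ile: 3 codons.
4 × 4 × 6 × 2 × 4 × 3 = 2304.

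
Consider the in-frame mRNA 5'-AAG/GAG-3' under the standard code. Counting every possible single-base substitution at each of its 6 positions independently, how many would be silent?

Codon 1 (AAG, Lys): 1 synonymous substitution.
Codon 2 (GAG, Glu): 1 synonymous substitution.
Total: 1 + 1 = 2.

2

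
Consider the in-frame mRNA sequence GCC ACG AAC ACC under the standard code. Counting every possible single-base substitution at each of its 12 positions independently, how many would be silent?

Codon 1 (GCC, Ala): 3 synonymous substitutions.
Codon 2 (ACG, Thr): 3 synonymous substitutions.
Codon 3 (AAC, Asn): 1 synonymous substitution.
Codon 4 (ACC, Thr): 3 synonymous substitutions.
Total: 3 + 3 + 1 + 3 = 10.

10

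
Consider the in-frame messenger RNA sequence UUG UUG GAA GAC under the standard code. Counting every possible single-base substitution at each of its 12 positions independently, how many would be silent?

Codon 1 (UUG, Leu): 2 synonymous substitutions.
Codon 2 (UUG, Leu): 2 synonymous substitutions.
Codon 3 (GAA, Glu): 1 synonymous substitution.
Codon 4 (GAC, Asp): 1 synonymous substitution.
Total: 2 + 2 + 1 + 1 = 6.

6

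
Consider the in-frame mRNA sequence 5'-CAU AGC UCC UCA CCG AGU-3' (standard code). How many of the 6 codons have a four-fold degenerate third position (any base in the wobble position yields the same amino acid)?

3

Codon 1 CAU (His): third position 2-fold.
Codon 2 AGC (Ser): third position 2-fold.
Codon 3 UCC (Ser): third position 4-fold.
Codon 4 UCA (Ser): third position 4-fold.
Codon 5 CCG (Pro): third position 4-fold.
Codon 6 AGU (Ser): third position 2-fold.
Four-fold degenerate third positions: 3.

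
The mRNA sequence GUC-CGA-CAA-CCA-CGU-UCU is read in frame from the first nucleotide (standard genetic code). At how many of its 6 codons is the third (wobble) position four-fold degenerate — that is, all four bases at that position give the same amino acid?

Codon 1 GUC (Val): third position 4-fold.
Codon 2 CGA (Arg): third position 4-fold.
Codon 3 CAA (Gln): third position 2-fold.
Codon 4 CCA (Pro): third position 4-fold.
Codon 5 CGU (Arg): third position 4-fold.
Codon 6 UCU (Ser): third position 4-fold.
Four-fold degenerate third positions: 5.

5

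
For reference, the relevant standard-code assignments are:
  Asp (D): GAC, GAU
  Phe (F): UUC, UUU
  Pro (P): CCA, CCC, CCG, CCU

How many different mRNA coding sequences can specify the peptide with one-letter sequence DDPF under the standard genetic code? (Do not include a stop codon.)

32

Asp: 2 codons.
Asp: 2 codons.
Pro: 4 codons.
Phe: 2 codons.
2 × 2 × 4 × 2 = 32.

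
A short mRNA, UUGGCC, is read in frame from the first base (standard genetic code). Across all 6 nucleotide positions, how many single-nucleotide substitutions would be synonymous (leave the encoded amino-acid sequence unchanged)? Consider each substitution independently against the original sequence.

5

Codon 1 (UUG, Leu): 2 synonymous substitutions.
Codon 2 (GCC, Ala): 3 synonymous substitutions.
Total: 2 + 3 = 5.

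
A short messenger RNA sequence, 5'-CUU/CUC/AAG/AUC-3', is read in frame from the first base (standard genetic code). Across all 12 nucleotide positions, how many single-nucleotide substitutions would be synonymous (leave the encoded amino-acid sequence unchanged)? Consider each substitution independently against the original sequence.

9

Codon 1 (CUU, Leu): 3 synonymous substitutions.
Codon 2 (CUC, Leu): 3 synonymous substitutions.
Codon 3 (AAG, Lys): 1 synonymous substitution.
Codon 4 (AUC, Ile): 2 synonymous substitutions.
Total: 3 + 3 + 1 + 2 = 9.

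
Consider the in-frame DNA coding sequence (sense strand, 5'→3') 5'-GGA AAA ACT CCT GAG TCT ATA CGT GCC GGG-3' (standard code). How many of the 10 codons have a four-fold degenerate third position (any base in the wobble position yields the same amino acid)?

Codon 1 GGA (Gly): third position 4-fold.
Codon 2 AAA (Lys): third position 2-fold.
Codon 3 ACT (Thr): third position 4-fold.
Codon 4 CCT (Pro): third position 4-fold.
Codon 5 GAG (Glu): third position 2-fold.
Codon 6 TCT (Ser): third position 4-fold.
Codon 7 ATA (Ile): third position 3-fold.
Codon 8 CGT (Arg): third position 4-fold.
Codon 9 GCC (Ala): third position 4-fold.
Codon 10 GGG (Gly): third position 4-fold.
Four-fold degenerate third positions: 7.

7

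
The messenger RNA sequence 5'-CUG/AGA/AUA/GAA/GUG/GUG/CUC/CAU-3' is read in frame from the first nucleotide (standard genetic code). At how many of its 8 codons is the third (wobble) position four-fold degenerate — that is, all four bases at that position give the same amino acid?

Codon 1 CUG (Leu): third position 4-fold.
Codon 2 AGA (Arg): third position 2-fold.
Codon 3 AUA (Ile): third position 3-fold.
Codon 4 GAA (Glu): third position 2-fold.
Codon 5 GUG (Val): third position 4-fold.
Codon 6 GUG (Val): third position 4-fold.
Codon 7 CUC (Leu): third position 4-fold.
Codon 8 CAU (His): third position 2-fold.
Four-fold degenerate third positions: 4.

4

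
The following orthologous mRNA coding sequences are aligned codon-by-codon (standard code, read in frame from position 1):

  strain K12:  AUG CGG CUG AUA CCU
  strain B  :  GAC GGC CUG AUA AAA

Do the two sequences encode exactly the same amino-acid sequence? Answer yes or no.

no

Codon 1: AUG Met / GAC Asp — nonsynonymous.
Codon 2: CGG Arg / GGC Gly — nonsynonymous.
Codon 3: CUG Leu / CUG Leu — identical.
Codon 4: AUA Ile / AUA Ile — identical.
Codon 5: CCU Pro / AAA Lys — nonsynonymous.
Nonsynonymous differences: 3 → different protein.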